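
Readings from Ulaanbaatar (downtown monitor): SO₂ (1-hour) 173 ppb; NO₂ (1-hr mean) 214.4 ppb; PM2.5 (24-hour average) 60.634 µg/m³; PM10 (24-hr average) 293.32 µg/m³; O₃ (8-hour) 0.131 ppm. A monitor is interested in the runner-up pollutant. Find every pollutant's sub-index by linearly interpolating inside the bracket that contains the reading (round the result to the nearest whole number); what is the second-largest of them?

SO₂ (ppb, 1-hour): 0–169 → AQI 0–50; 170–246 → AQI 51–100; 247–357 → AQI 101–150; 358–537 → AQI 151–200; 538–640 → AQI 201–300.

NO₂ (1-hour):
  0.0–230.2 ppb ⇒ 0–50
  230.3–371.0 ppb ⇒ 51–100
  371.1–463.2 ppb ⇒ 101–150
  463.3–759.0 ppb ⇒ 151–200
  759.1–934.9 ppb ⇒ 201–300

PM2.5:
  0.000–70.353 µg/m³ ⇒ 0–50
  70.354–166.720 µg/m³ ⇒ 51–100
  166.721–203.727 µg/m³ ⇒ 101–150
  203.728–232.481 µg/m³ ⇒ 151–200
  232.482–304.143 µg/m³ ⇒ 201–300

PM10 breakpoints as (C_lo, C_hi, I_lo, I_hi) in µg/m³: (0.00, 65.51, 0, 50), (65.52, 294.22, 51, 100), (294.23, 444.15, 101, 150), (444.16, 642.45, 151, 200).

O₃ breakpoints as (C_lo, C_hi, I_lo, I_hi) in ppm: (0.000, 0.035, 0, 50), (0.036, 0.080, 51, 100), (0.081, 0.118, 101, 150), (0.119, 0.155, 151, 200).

SO₂: 173 lies in 170–246, so I_lo=51, I_hi=100, C_lo=170, C_hi=246.
(100−51)/(246−170) × (173−170) + 51 = 49/76 × 3 + 51 ≈ 52.93 → 53.
NO₂ 214.4: bracket 0.0–230.2 → index 0–50; slope 50/230.2, offset 214.4.
AQI = 0 + 50/230.2·214.4 ≈ 46.57 ⇒ 47.
PM2.5: row 0.000–70.353 (AQI 0–50). (50−0)·(60.634−0.000)/(70.353−0.000) + 0 = 50·60.634/70.353 + 0 ≈ 43.09 → 43.
PM10 293.32: bracket 65.52–294.22 → index 51–100; slope 49/228.70, offset 227.80.
AQI = 51 + 49/228.70·227.80 ≈ 99.81 ⇒ 100.
O₃: 0.131 ∈ [0.119, 0.155] ↔ index [151, 200].
151 + (0.131−0.119)·(200−151)/(0.155−0.119) = 151 + 0.012·49/0.036 ≈ 167.33, so AQI = 167.
Sub-indices: SO₂→53, NO₂→47, PM2.5→43, PM10→100, O₃→167. Ranked high→low: 167, 100, 53, 47, 43. Second-highest sub-index = 100.

100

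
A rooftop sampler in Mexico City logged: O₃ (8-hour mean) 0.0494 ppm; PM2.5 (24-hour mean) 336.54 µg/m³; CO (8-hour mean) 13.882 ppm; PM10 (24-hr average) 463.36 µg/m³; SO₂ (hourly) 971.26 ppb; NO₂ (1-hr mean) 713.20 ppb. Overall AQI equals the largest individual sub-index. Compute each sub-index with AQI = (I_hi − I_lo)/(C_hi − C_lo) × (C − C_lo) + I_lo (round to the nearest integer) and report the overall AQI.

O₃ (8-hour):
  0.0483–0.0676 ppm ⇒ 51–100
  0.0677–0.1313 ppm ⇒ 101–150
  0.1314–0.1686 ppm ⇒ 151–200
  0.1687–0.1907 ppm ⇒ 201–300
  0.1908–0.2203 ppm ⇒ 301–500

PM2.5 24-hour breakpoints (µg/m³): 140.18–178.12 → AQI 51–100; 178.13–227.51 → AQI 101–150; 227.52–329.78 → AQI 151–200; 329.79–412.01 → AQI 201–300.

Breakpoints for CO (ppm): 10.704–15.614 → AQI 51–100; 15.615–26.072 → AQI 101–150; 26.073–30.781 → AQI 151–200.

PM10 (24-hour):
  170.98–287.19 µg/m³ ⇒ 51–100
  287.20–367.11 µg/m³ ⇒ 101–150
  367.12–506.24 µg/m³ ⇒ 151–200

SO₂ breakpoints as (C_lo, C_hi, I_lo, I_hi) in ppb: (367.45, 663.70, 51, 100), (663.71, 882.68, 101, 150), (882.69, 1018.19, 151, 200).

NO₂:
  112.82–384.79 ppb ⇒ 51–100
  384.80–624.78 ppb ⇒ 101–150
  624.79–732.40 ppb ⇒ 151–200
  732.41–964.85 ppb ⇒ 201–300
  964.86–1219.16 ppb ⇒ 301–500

209

O₃: 0.0494 lies in 0.0483–0.0676, so I_lo=51, I_hi=100, C_lo=0.0483, C_hi=0.0676.
(100−51)/(0.0676−0.0483) × (0.0494−0.0483) + 51 = 49/0.0193 × 0.0011 + 51 ≈ 53.79 → 54.
PM2.5: 336.54 ∈ [329.79, 412.01] ↔ index [201, 300].
201 + (336.54−329.79)·(300−201)/(412.01−329.79) = 201 + 6.75·99/82.22 ≈ 209.13, so AQI = 209.
CO: row 10.704–15.614 (AQI 51–100). (100−51)·(13.882−10.704)/(15.614−10.704) + 51 = 49·3.178/4.910 + 51 ≈ 82.72 → 83.
PM10: 463.36 ∈ [367.12, 506.24] ↔ index [151, 200].
151 + (463.36−367.12)·(200−151)/(506.24−367.12) = 151 + 96.24·49/139.12 ≈ 184.90, so AQI = 185.
SO₂ 971.26: bracket 882.69–1018.19 → index 151–200; slope 49/135.50, offset 88.57.
AQI = 151 + 49/135.50·88.57 ≈ 183.03 ⇒ 183.
NO₂: 713.20 lies in 624.79–732.40, so I_lo=151, I_hi=200, C_lo=624.79, C_hi=732.40.
(200−151)/(732.40−624.79) × (713.20−624.79) + 151 = 49/107.61 × 88.41 + 151 ≈ 191.26 → 191.
Sub-indices: O₃→54, PM2.5→209, CO→83, PM10→185, SO₂→183, NO₂→191. Overall AQI = max = 209; dominant pollutant is PM2.5.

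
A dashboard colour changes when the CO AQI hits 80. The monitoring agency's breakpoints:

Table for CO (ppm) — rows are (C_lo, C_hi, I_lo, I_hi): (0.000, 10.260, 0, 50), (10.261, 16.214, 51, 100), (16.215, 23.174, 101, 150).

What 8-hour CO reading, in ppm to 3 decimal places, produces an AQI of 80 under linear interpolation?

AQI 80 lies in the 51–100 band, which corresponds to 10.261–16.214 ppm.
C = 10.261 + (80−51)×(16.214−10.261)/(100−51) = 10.261 + 29×5.953/49 ≈ 13.78420 ppm → 13.784 ppm to 3 dp.

13.784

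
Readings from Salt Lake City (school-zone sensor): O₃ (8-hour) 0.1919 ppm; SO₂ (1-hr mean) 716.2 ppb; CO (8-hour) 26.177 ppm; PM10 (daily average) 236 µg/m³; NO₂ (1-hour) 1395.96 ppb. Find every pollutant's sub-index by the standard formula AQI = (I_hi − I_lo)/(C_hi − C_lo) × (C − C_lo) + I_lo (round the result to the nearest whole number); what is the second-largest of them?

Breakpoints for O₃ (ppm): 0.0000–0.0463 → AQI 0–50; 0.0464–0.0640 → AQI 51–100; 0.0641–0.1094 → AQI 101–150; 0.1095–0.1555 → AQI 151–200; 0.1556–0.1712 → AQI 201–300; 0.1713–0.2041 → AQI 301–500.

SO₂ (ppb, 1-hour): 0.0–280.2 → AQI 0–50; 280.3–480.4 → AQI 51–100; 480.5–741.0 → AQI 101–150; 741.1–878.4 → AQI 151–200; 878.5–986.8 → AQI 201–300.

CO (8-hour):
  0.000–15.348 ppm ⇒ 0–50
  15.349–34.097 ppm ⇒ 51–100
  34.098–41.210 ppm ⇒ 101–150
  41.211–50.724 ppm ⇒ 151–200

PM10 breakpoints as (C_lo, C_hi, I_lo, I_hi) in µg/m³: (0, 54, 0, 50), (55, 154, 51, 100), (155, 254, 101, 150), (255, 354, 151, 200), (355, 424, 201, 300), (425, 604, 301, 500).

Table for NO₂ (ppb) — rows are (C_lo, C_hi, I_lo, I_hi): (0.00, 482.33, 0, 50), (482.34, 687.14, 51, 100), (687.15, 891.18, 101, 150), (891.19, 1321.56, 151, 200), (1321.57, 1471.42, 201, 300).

O₃: 0.1919 lies in 0.1713–0.2041, so I_lo=301, I_hi=500, C_lo=0.1713, C_hi=0.2041.
(500−301)/(0.2041−0.1713) × (0.1919−0.1713) + 301 = 199/0.0328 × 0.0206 + 301 ≈ 425.98 → 426.
SO₂: 716.2 ∈ [480.5, 741.0] ↔ index [101, 150].
101 + (716.2−480.5)·(150−101)/(741.0−480.5) = 101 + 235.7·49/260.5 ≈ 145.34, so AQI = 145.
CO: 26.177 ∈ [15.349, 34.097] ↔ index [51, 100].
51 + (26.177−15.349)·(100−51)/(34.097−15.349) = 51 + 10.828·49/18.748 ≈ 79.30, so AQI = 79.
PM10: row 155–254 (AQI 101–150). (150−101)·(236−155)/(254−155) + 101 = 49·81/99 + 101 ≈ 141.09 → 141.
NO₂: 1395.96 ∈ [1321.57, 1471.42] ↔ index [201, 300].
201 + (1395.96−1321.57)·(300−201)/(1471.42−1321.57) = 201 + 74.39·99/149.85 ≈ 250.15, so AQI = 250.
Sub-indices: O₃→426, SO₂→145, CO→79, PM10→141, NO₂→250. Ranked high→low: 426, 250, 145, 141, 79. Second-highest sub-index = 250.

250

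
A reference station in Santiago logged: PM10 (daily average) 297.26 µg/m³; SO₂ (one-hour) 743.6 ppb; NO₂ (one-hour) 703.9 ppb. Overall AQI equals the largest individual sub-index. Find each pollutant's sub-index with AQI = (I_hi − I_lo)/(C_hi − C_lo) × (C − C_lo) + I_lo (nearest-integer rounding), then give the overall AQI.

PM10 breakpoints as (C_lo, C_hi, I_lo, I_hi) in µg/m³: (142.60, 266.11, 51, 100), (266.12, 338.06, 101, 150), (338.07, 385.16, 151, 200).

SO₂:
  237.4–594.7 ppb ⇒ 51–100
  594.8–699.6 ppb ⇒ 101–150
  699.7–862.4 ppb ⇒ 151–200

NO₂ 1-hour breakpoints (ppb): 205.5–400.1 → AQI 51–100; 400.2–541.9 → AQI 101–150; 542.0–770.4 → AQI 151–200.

PM10: 297.26 lies in 266.12–338.06, so I_lo=101, I_hi=150, C_lo=266.12, C_hi=338.06.
(150−101)/(338.06−266.12) × (297.26−266.12) + 101 = 49/71.94 × 31.14 + 101 ≈ 122.21 → 122.
SO₂: row 699.7–862.4 (AQI 151–200). (200−151)·(743.6−699.7)/(862.4−699.7) + 151 = 49·43.9/162.7 + 151 ≈ 164.22 → 164.
NO₂: 703.9 lies in 542.0–770.4, so I_lo=151, I_hi=200, C_lo=542.0, C_hi=770.4.
(200−151)/(770.4−542.0) × (703.9−542.0) + 151 = 49/228.4 × 161.9 + 151 ≈ 185.73 → 186.
Sub-indices: PM10→122, SO₂→164, NO₂→186. Overall AQI = max = 186; dominant pollutant is NO₂.
AQI 186: Unhealthy.

186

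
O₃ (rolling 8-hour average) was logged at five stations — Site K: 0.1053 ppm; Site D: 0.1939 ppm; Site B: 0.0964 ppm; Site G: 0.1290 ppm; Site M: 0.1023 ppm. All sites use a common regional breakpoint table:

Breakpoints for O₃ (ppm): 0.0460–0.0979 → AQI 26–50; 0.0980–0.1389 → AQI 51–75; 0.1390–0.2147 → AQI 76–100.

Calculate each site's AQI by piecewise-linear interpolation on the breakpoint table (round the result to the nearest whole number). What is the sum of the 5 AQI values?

Site K: row 0.0980–0.1389 (AQI 51–75). (75−51)·(0.1053−0.0980)/(0.1389−0.0980) + 51 = 24·0.0073/0.0409 + 51 ≈ 55.28 → 55.
Site D: row 0.1390–0.2147 (AQI 76–100). (100−76)·(0.1939−0.1390)/(0.2147−0.1390) + 76 = 24·0.0549/0.0757 + 76 ≈ 93.41 → 93.
Site B: row 0.0460–0.0979 (AQI 26–50). (50−26)·(0.0964−0.0460)/(0.0979−0.0460) + 26 = 24·0.0504/0.0519 + 26 ≈ 49.31 → 49.
Site G: row 0.0980–0.1389 (AQI 51–75). (75−51)·(0.1290−0.0980)/(0.1389−0.0980) + 51 = 24·0.0310/0.0409 + 51 ≈ 69.19 → 69.
Site M: row 0.0980–0.1389 (AQI 51–75). (75−51)·(0.1023−0.0980)/(0.1389−0.0980) + 51 = 24·0.0043/0.0409 + 51 ≈ 53.52 → 54.
AQIs: Site K=55, Site D=93, Site B=49, Site G=69, Site M=54. Sum = 55 + 93 + 49 + 69 + 54 = 320.

320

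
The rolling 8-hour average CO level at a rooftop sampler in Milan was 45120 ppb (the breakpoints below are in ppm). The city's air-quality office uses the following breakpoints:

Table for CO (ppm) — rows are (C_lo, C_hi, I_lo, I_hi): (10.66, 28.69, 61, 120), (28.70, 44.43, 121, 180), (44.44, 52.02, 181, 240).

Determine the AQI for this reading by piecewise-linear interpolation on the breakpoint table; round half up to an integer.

186

Convert: 45120 ppb = 45.12 ppm.
CO: row 44.44–52.02 (AQI 181–240). (240−181)·(45.12−44.44)/(52.02−44.44) + 181 = 59·0.68/7.58 + 181 ≈ 186.29 → 186.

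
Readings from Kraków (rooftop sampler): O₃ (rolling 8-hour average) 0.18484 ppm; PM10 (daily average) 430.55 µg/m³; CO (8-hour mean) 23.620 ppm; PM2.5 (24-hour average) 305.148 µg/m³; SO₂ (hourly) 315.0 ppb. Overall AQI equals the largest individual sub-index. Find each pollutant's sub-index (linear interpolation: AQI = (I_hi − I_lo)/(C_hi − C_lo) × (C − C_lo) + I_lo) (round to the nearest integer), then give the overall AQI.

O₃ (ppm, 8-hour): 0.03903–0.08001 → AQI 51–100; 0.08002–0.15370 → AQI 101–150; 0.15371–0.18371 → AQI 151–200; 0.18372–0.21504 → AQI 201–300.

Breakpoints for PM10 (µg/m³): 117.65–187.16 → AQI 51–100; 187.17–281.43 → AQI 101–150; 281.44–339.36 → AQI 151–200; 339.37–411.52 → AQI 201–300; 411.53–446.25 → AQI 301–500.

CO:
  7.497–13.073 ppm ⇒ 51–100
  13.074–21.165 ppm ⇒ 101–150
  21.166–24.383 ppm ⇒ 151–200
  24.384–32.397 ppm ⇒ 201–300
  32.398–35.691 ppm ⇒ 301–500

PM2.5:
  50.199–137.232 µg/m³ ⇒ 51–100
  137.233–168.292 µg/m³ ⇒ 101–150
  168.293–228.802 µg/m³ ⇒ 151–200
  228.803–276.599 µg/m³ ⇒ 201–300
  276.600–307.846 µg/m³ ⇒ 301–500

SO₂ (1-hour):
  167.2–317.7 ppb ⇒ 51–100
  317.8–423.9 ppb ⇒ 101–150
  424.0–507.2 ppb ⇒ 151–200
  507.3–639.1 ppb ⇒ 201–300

O₃ 0.18484: bracket 0.18372–0.21504 → index 201–300; slope 99/0.03132, offset 0.00112.
AQI = 201 + 99/0.03132·0.00112 ≈ 204.54 ⇒ 205.
PM10: 430.55 lies in 411.53–446.25, so I_lo=301, I_hi=500, C_lo=411.53, C_hi=446.25.
(500−301)/(446.25−411.53) × (430.55−411.53) + 301 = 199/34.72 × 19.02 + 301 ≈ 410.01 → 410.
CO: row 21.166–24.383 (AQI 151–200). (200−151)·(23.620−21.166)/(24.383−21.166) + 151 = 49·2.454/3.217 + 151 ≈ 188.38 → 188.
PM2.5: 305.148 lies in 276.600–307.846, so I_lo=301, I_hi=500, C_lo=276.600, C_hi=307.846.
(500−301)/(307.846−276.600) × (305.148−276.600) + 301 = 199/31.246 × 28.548 + 301 ≈ 482.82 → 483.
SO₂: 315.0 lies in 167.2–317.7, so I_lo=51, I_hi=100, C_lo=167.2, C_hi=317.7.
(100−51)/(317.7−167.2) × (315.0−167.2) + 51 = 49/150.5 × 147.8 + 51 ≈ 99.12 → 99.
Sub-indices: O₃→205, PM10→410, CO→188, PM2.5→483, SO₂→99. Overall AQI = max = 483; dominant pollutant is PM2.5.

483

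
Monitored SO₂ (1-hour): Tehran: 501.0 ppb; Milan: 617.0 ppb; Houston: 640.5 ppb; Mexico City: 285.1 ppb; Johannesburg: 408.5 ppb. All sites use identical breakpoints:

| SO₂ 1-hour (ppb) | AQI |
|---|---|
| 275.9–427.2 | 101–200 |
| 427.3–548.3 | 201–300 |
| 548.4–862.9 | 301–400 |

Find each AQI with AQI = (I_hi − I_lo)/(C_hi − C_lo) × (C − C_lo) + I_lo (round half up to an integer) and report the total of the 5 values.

1209

Tehran: 501.0 lies in 427.3–548.3, so I_lo=201, I_hi=300, C_lo=427.3, C_hi=548.3.
(300−201)/(548.3−427.3) × (501.0−427.3) + 201 = 99/121.0 × 73.7 + 201 ≈ 261.30 → 261.
Milan: 617.0 lies in 548.4–862.9, so I_lo=301, I_hi=400, C_lo=548.4, C_hi=862.9.
(400−301)/(862.9−548.4) × (617.0−548.4) + 301 = 99/314.5 × 68.6 + 301 ≈ 322.59 → 323.
Houston: 640.5 ∈ [548.4, 862.9] ↔ index [301, 400].
301 + (640.5−548.4)·(400−301)/(862.9−548.4) = 301 + 92.1·99/314.5 ≈ 329.99, so AQI = 330.
Mexico City: row 275.9–427.2 (AQI 101–200). (200−101)·(285.1−275.9)/(427.2−275.9) + 101 = 99·9.2/151.3 + 101 ≈ 107.02 → 107.
Johannesburg 408.5: bracket 275.9–427.2 → index 101–200; slope 99/151.3, offset 132.6.
AQI = 101 + 99/151.3·132.6 ≈ 187.76 ⇒ 188.
AQIs: Tehran=261, Milan=323, Houston=330, Mexico City=107, Johannesburg=188. Sum = 261 + 323 + 330 + 107 + 188 = 1209.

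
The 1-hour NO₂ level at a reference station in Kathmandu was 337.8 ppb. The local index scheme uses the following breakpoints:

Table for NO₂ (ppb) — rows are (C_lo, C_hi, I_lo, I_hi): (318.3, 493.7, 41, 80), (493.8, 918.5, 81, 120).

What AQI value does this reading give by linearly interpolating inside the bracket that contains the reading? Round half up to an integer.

NO₂: 337.8 ∈ [318.3, 493.7] ↔ index [41, 80].
41 + (337.8−318.3)·(80−41)/(493.7−318.3) = 41 + 19.5·39/175.4 ≈ 45.34, so AQI = 45.

45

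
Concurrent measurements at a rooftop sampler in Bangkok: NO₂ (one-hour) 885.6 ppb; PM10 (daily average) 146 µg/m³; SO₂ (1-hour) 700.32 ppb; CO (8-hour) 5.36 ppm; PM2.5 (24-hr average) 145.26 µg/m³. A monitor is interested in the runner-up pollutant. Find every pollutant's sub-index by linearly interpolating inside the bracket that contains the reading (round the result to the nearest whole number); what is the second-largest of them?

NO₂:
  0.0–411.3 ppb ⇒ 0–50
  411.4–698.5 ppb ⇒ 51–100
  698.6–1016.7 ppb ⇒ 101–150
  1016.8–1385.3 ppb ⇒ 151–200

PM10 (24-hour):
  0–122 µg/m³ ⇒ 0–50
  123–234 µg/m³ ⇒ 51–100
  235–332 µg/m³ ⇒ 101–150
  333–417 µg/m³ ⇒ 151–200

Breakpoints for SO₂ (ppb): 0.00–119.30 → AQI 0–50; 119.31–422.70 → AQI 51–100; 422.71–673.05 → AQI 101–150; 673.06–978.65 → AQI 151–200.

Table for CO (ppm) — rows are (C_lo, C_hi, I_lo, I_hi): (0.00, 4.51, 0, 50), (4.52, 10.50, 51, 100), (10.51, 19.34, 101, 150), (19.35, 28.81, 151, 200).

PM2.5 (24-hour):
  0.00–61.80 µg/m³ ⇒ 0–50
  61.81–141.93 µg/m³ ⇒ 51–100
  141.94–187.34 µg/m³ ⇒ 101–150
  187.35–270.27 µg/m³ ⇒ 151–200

NO₂: 885.6 lies in 698.6–1016.7, so I_lo=101, I_hi=150, C_lo=698.6, C_hi=1016.7.
(150−101)/(1016.7−698.6) × (885.6−698.6) + 101 = 49/318.1 × 187.0 + 101 ≈ 129.81 → 130.
PM10: 146 ∈ [123, 234] ↔ index [51, 100].
51 + (146−123)·(100−51)/(234−123) = 51 + 23·49/111 ≈ 61.15, so AQI = 61.
SO₂: row 673.06–978.65 (AQI 151–200). (200−151)·(700.32−673.06)/(978.65−673.06) + 151 = 49·27.26/305.59 + 151 ≈ 155.37 → 155.
CO: row 4.52–10.50 (AQI 51–100). (100−51)·(5.36−4.52)/(10.50−4.52) + 51 = 49·0.84/5.98 + 51 ≈ 57.88 → 58.
PM2.5: 145.26 lies in 141.94–187.34, so I_lo=101, I_hi=150, C_lo=141.94, C_hi=187.34.
(150−101)/(187.34−141.94) × (145.26−141.94) + 101 = 49/45.40 × 3.32 + 101 ≈ 104.58 → 105.
Sub-indices: NO₂→130, PM10→61, SO₂→155, CO→58, PM2.5→105. Ranked high→low: 155, 130, 105, 61, 58. Second-highest sub-index = 130.

130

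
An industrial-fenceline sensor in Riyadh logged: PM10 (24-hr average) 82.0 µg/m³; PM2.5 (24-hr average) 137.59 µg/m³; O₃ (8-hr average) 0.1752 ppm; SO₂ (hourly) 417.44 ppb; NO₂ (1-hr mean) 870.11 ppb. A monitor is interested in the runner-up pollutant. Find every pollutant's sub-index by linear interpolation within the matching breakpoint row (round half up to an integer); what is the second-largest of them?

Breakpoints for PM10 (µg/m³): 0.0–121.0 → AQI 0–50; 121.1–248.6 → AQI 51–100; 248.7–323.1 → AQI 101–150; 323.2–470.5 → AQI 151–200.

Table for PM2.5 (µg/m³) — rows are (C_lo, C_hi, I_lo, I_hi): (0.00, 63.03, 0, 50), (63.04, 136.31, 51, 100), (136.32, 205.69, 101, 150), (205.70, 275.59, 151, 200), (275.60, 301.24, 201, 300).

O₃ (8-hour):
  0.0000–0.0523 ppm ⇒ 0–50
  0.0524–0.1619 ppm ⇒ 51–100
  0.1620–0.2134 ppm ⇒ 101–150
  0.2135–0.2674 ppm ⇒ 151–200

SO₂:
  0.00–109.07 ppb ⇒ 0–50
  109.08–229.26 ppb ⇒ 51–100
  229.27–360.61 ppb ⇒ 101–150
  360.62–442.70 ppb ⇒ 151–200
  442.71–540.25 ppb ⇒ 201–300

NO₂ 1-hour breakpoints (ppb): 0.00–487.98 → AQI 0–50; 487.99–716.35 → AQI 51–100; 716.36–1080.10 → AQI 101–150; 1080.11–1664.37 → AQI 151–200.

122

PM10 82.0: bracket 0.0–121.0 → index 0–50; slope 50/121.0, offset 82.0.
AQI = 0 + 50/121.0·82.0 ≈ 33.88 ⇒ 34.
PM2.5: row 136.32–205.69 (AQI 101–150). (150−101)·(137.59−136.32)/(205.69−136.32) + 101 = 49·1.27/69.37 + 101 ≈ 101.90 → 102.
O₃: 0.1752 ∈ [0.1620, 0.2134] ↔ index [101, 150].
101 + (0.1752−0.1620)·(150−101)/(0.2134−0.1620) = 101 + 0.0132·49/0.0514 ≈ 113.58, so AQI = 114.
SO₂: row 360.62–442.70 (AQI 151–200). (200−151)·(417.44−360.62)/(442.70−360.62) + 151 = 49·56.82/82.08 + 151 ≈ 184.92 → 185.
NO₂: row 716.36–1080.10 (AQI 101–150). (150−101)·(870.11−716.36)/(1080.10−716.36) + 101 = 49·153.75/363.74 + 101 ≈ 121.71 → 122.
Sub-indices: PM10→34, PM2.5→102, O₃→114, SO₂→185, NO₂→122. Ranked high→low: 185, 122, 114, 102, 34. Second-highest sub-index = 122.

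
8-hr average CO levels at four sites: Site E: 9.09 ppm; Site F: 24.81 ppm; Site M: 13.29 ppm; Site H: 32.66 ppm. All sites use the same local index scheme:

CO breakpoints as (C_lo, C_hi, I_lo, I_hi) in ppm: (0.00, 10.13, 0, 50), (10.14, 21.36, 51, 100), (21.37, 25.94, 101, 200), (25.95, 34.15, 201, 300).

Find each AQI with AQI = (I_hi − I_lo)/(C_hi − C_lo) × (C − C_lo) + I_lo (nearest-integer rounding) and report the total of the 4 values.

Site E: row 0.00–10.13 (AQI 0–50). (50−0)·(9.09−0.00)/(10.13−0.00) + 0 = 50·9.09/10.13 + 0 ≈ 44.87 → 45.
Site F: 24.81 ∈ [21.37, 25.94] ↔ index [101, 200].
101 + (24.81−21.37)·(200−101)/(25.94−21.37) = 101 + 3.44·99/4.57 ≈ 175.52, so AQI = 176.
Site M: row 10.14–21.36 (AQI 51–100). (100−51)·(13.29−10.14)/(21.36−10.14) + 51 = 49·3.15/11.22 + 51 ≈ 64.76 → 65.
Site H 32.66: bracket 25.95–34.15 → index 201–300; slope 99/8.20, offset 6.71.
AQI = 201 + 99/8.20·6.71 ≈ 282.01 ⇒ 282.
AQIs: Site E=45, Site F=176, Site M=65, Site H=282. Sum = 45 + 176 + 65 + 282 = 568.

568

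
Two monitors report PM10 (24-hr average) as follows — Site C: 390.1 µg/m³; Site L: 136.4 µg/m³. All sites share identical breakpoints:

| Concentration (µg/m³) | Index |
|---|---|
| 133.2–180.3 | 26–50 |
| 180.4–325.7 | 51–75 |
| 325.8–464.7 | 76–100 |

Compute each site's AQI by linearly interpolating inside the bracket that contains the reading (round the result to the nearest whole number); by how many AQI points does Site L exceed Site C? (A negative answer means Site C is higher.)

Site C: row 325.8–464.7 (AQI 76–100). (100−76)·(390.1−325.8)/(464.7−325.8) + 76 = 24·64.3/138.9 + 76 ≈ 87.11 → 87.
Site L 136.4: bracket 133.2–180.3 → index 26–50; slope 24/47.1, offset 3.2.
AQI = 26 + 24/47.1·3.2 ≈ 27.63 ⇒ 28.
AQIs: Site C=87, Site L=28. Site L (28) − Site C (87) = -59.

-59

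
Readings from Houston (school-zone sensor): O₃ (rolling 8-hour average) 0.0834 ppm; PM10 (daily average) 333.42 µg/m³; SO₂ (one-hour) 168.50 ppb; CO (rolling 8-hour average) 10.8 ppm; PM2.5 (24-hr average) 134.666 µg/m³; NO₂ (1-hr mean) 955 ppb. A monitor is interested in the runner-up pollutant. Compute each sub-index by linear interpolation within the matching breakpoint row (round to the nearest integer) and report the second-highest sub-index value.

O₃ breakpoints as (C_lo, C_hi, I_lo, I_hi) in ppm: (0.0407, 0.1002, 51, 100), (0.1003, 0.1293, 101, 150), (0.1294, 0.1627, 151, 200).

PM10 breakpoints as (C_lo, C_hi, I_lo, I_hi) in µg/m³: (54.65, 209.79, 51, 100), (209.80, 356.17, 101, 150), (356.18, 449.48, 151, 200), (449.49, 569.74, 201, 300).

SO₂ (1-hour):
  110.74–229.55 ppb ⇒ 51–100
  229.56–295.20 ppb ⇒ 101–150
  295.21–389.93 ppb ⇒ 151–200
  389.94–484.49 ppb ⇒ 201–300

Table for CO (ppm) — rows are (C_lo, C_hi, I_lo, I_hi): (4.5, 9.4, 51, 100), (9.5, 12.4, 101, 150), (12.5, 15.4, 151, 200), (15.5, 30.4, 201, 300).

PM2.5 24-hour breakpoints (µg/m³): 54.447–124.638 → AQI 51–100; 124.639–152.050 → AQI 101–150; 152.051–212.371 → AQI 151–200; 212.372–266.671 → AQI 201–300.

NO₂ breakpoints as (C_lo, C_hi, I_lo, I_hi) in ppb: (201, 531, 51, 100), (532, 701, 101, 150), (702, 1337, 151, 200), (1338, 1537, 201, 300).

142

O₃: 0.0834 lies in 0.0407–0.1002, so I_lo=51, I_hi=100, C_lo=0.0407, C_hi=0.1002.
(100−51)/(0.1002−0.0407) × (0.0834−0.0407) + 51 = 49/0.0595 × 0.0427 + 51 ≈ 86.16 → 86.
PM10: 333.42 ∈ [209.80, 356.17] ↔ index [101, 150].
101 + (333.42−209.80)·(150−101)/(356.17−209.80) = 101 + 123.62·49/146.37 ≈ 142.38, so AQI = 142.
SO₂: 168.50 ∈ [110.74, 229.55] ↔ index [51, 100].
51 + (168.50−110.74)·(100−51)/(229.55−110.74) = 51 + 57.76·49/118.81 ≈ 74.82, so AQI = 75.
CO 10.8: bracket 9.5–12.4 → index 101–150; slope 49/2.9, offset 1.3.
AQI = 101 + 49/2.9·1.3 ≈ 122.97 ⇒ 123.
PM2.5 134.666: bracket 124.639–152.050 → index 101–150; slope 49/27.411, offset 10.027.
AQI = 101 + 49/27.411·10.027 ≈ 118.92 ⇒ 119.
NO₂: 955 ∈ [702, 1337] ↔ index [151, 200].
151 + (955−702)·(200−151)/(1337−702) = 151 + 253·49/635 ≈ 170.52, so AQI = 171.
Sub-indices: O₃→86, PM10→142, SO₂→75, CO→123, PM2.5→119, NO₂→171. Ranked high→low: 171, 142, 123, 119, 86, 75. Second-highest sub-index = 142.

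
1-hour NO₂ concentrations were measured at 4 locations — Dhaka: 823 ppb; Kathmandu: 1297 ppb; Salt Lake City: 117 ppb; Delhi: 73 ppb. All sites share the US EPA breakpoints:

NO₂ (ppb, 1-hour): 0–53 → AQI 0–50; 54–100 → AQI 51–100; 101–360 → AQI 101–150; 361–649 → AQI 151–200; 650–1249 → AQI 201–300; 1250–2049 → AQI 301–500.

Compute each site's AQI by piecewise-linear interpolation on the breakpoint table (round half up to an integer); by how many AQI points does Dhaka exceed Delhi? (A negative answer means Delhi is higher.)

159

Dhaka: 823 lies in 650–1249, so I_lo=201, I_hi=300, C_lo=650, C_hi=1249.
(300−201)/(1249−650) × (823−650) + 201 = 99/599 × 173 + 201 ≈ 229.59 → 230.
Kathmandu: row 1250–2049 (AQI 301–500). (500−301)·(1297−1250)/(2049−1250) + 301 = 199·47/799 + 301 ≈ 312.71 → 313.
Salt Lake City 117: bracket 101–360 → index 101–150; slope 49/259, offset 16.
AQI = 101 + 49/259·16 ≈ 104.03 ⇒ 104.
Delhi: 73 lies in 54–100, so I_lo=51, I_hi=100, C_lo=54, C_hi=100.
(100−51)/(100−54) × (73−54) + 51 = 49/46 × 19 + 51 ≈ 71.24 → 71.
AQIs: Dhaka=230, Kathmandu=313, Salt Lake City=104, Delhi=71. Dhaka (230) − Delhi (71) = 159.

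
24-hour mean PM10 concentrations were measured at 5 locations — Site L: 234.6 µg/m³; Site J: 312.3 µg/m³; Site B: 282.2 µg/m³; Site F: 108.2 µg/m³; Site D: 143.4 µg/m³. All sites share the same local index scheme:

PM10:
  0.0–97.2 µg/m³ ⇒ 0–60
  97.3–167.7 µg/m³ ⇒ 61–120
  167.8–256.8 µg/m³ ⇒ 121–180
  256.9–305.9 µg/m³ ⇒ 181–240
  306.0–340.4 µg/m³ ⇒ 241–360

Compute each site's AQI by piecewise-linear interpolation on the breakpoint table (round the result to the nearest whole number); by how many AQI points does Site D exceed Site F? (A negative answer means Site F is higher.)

30

Site L: 234.6 ∈ [167.8, 256.8] ↔ index [121, 180].
121 + (234.6−167.8)·(180−121)/(256.8−167.8) = 121 + 66.8·59/89.0 ≈ 165.28, so AQI = 165.
Site J 312.3: bracket 306.0–340.4 → index 241–360; slope 119/34.4, offset 6.3.
AQI = 241 + 119/34.4·6.3 ≈ 262.79 ⇒ 263.
Site B: 282.2 ∈ [256.9, 305.9] ↔ index [181, 240].
181 + (282.2−256.9)·(240−181)/(305.9−256.9) = 181 + 25.3·59/49.0 ≈ 211.46, so AQI = 211.
Site F: 108.2 lies in 97.3–167.7, so I_lo=61, I_hi=120, C_lo=97.3, C_hi=167.7.
(120−61)/(167.7−97.3) × (108.2−97.3) + 61 = 59/70.4 × 10.9 + 61 ≈ 70.13 → 70.
Site D: row 97.3–167.7 (AQI 61–120). (120−61)·(143.4−97.3)/(167.7−97.3) + 61 = 59·46.1/70.4 + 61 ≈ 99.63 → 100.
AQIs: Site L=165, Site J=263, Site B=211, Site F=70, Site D=100. Site D (100) − Site F (70) = 30.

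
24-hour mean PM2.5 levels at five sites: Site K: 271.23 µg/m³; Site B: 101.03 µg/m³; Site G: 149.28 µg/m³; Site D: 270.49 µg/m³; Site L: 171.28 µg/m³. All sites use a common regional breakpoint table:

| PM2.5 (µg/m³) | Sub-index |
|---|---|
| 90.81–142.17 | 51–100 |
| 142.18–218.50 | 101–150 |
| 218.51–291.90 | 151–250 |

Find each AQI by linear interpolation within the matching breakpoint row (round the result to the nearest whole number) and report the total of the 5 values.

Site K 271.23: bracket 218.51–291.90 → index 151–250; slope 99/73.39, offset 52.72.
AQI = 151 + 99/73.39·52.72 ≈ 222.12 ⇒ 222.
Site B: 101.03 ∈ [90.81, 142.17] ↔ index [51, 100].
51 + (101.03−90.81)·(100−51)/(142.17−90.81) = 51 + 10.22·49/51.36 ≈ 60.75, so AQI = 61.
Site G: row 142.18–218.50 (AQI 101–150). (150−101)·(149.28−142.18)/(218.50−142.18) + 101 = 49·7.10/76.32 + 101 ≈ 105.56 → 106.
Site D: 270.49 lies in 218.51–291.90, so I_lo=151, I_hi=250, C_lo=218.51, C_hi=291.90.
(250−151)/(291.90−218.51) × (270.49−218.51) + 151 = 99/73.39 × 51.98 + 151 ≈ 221.12 → 221.
Site L: 171.28 lies in 142.18–218.50, so I_lo=101, I_hi=150, C_lo=142.18, C_hi=218.50.
(150−101)/(218.50−142.18) × (171.28−142.18) + 101 = 49/76.32 × 29.10 + 101 ≈ 119.68 → 120.
AQIs: Site K=222, Site B=61, Site G=106, Site D=221, Site L=120. Sum = 222 + 61 + 106 + 221 + 120 = 730.

730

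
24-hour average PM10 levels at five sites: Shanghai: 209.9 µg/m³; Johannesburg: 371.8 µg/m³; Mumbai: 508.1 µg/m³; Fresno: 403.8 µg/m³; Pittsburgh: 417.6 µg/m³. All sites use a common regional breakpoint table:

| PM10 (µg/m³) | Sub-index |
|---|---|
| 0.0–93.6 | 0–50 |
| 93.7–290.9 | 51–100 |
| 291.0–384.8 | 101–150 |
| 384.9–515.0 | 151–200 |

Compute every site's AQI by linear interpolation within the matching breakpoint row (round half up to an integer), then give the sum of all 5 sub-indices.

Shanghai: 209.9 lies in 93.7–290.9, so I_lo=51, I_hi=100, C_lo=93.7, C_hi=290.9.
(100−51)/(290.9−93.7) × (209.9−93.7) + 51 = 49/197.2 × 116.2 + 51 ≈ 79.87 → 80.
Johannesburg 371.8: bracket 291.0–384.8 → index 101–150; slope 49/93.8, offset 80.8.
AQI = 101 + 49/93.8·80.8 ≈ 143.21 ⇒ 143.
Mumbai: 508.1 lies in 384.9–515.0, so I_lo=151, I_hi=200, C_lo=384.9, C_hi=515.0.
(200−151)/(515.0−384.9) × (508.1−384.9) + 151 = 49/130.1 × 123.2 + 151 ≈ 197.40 → 197.
Fresno 403.8: bracket 384.9–515.0 → index 151–200; slope 49/130.1, offset 18.9.
AQI = 151 + 49/130.1·18.9 ≈ 158.12 ⇒ 158.
Pittsburgh: 417.6 lies in 384.9–515.0, so I_lo=151, I_hi=200, C_lo=384.9, C_hi=515.0.
(200−151)/(515.0−384.9) × (417.6−384.9) + 151 = 49/130.1 × 32.7 + 151 ≈ 163.32 → 163.
AQIs: Shanghai=80, Johannesburg=143, Mumbai=197, Fresno=158, Pittsburgh=163. Sum = 80 + 143 + 197 + 158 + 163 = 741.

741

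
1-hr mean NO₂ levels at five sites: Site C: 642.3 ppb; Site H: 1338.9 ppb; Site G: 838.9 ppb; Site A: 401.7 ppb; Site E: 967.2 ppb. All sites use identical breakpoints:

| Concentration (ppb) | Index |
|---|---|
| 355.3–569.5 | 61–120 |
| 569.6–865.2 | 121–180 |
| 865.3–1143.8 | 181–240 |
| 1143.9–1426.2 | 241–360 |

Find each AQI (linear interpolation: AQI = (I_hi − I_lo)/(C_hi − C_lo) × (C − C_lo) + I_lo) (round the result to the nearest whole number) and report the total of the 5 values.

Site C 642.3: bracket 569.6–865.2 → index 121–180; slope 59/295.6, offset 72.7.
AQI = 121 + 59/295.6·72.7 ≈ 135.51 ⇒ 136.
Site H: 1338.9 lies in 1143.9–1426.2, so I_lo=241, I_hi=360, C_lo=1143.9, C_hi=1426.2.
(360−241)/(1426.2−1143.9) × (1338.9−1143.9) + 241 = 119/282.3 × 195.0 + 241 ≈ 323.20 → 323.
Site G: 838.9 ∈ [569.6, 865.2] ↔ index [121, 180].
121 + (838.9−569.6)·(180−121)/(865.2−569.6) = 121 + 269.3·59/295.6 ≈ 174.75, so AQI = 175.
Site A: row 355.3–569.5 (AQI 61–120). (120−61)·(401.7−355.3)/(569.5−355.3) + 61 = 59·46.4/214.2 + 61 ≈ 73.78 → 74.
Site E: 967.2 ∈ [865.3, 1143.8] ↔ index [181, 240].
181 + (967.2−865.3)·(240−181)/(1143.8−865.3) = 181 + 101.9·59/278.5 ≈ 202.59, so AQI = 203.
AQIs: Site C=136, Site H=323, Site G=175, Site A=74, Site E=203. Sum = 136 + 323 + 175 + 74 + 203 = 911.

911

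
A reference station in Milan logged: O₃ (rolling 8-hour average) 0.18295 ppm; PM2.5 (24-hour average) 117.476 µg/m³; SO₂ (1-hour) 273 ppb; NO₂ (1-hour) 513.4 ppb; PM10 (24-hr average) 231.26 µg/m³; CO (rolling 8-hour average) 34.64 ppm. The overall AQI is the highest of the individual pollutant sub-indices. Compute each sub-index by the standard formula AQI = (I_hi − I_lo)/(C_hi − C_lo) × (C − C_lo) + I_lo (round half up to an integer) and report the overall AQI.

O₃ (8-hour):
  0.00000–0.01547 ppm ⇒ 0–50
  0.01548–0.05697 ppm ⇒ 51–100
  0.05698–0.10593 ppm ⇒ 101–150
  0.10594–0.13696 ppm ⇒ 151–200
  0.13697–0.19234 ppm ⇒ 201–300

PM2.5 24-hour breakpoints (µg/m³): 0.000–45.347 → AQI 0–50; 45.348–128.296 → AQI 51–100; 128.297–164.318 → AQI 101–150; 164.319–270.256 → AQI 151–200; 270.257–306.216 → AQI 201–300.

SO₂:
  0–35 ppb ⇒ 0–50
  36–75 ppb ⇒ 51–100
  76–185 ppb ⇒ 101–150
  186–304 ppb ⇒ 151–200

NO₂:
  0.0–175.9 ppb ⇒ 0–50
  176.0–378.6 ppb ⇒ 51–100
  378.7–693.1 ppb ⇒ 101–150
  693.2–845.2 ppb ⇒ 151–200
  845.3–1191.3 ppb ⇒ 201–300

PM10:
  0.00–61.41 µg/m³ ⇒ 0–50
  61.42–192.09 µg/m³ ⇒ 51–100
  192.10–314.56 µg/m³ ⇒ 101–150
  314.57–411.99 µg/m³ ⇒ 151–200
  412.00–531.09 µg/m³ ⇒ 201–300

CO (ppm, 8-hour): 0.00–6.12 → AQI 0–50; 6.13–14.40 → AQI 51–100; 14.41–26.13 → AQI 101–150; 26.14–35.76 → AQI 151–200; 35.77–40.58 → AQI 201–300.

O₃: 0.18295 ∈ [0.13697, 0.19234] ↔ index [201, 300].
201 + (0.18295−0.13697)·(300−201)/(0.19234−0.13697) = 201 + 0.04598·99/0.05537 ≈ 283.21, so AQI = 283.
PM2.5: row 45.348–128.296 (AQI 51–100). (100−51)·(117.476−45.348)/(128.296−45.348) + 51 = 49·72.128/82.948 + 51 ≈ 93.61 → 94.
SO₂: row 186–304 (AQI 151–200). (200−151)·(273−186)/(304−186) + 151 = 49·87/118 + 151 ≈ 187.13 → 187.
NO₂ 513.4: bracket 378.7–693.1 → index 101–150; slope 49/314.4, offset 134.7.
AQI = 101 + 49/314.4·134.7 ≈ 121.99 ⇒ 122.
PM10 231.26: bracket 192.10–314.56 → index 101–150; slope 49/122.46, offset 39.16.
AQI = 101 + 49/122.46·39.16 ≈ 116.67 ⇒ 117.
CO: row 26.14–35.76 (AQI 151–200). (200−151)·(34.64−26.14)/(35.76−26.14) + 151 = 49·8.50/9.62 + 151 ≈ 194.30 → 194.
Sub-indices: O₃→283, PM2.5→94, SO₂→187, NO₂→122, PM10→117, CO→194. Overall AQI = max = 283; dominant pollutant is O₃.
AQI 283: Very Unhealthy.

283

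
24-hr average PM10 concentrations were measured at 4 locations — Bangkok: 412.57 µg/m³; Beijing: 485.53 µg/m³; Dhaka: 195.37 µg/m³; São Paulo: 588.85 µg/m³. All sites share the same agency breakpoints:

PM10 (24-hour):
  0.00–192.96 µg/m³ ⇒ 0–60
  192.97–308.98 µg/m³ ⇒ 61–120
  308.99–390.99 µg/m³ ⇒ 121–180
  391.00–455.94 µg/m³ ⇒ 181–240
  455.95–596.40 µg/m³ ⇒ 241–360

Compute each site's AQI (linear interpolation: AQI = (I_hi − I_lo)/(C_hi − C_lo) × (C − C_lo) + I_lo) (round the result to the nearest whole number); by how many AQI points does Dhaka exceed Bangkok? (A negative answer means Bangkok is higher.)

-139

Bangkok: 412.57 ∈ [391.00, 455.94] ↔ index [181, 240].
181 + (412.57−391.00)·(240−181)/(455.94−391.00) = 181 + 21.57·59/64.94 ≈ 200.60, so AQI = 201.
Beijing 485.53: bracket 455.95–596.40 → index 241–360; slope 119/140.45, offset 29.58.
AQI = 241 + 119/140.45·29.58 ≈ 266.06 ⇒ 266.
Dhaka: 195.37 lies in 192.97–308.98, so I_lo=61, I_hi=120, C_lo=192.97, C_hi=308.98.
(120−61)/(308.98−192.97) × (195.37−192.97) + 61 = 59/116.01 × 2.40 + 61 ≈ 62.22 → 62.
São Paulo 588.85: bracket 455.95–596.40 → index 241–360; slope 119/140.45, offset 132.90.
AQI = 241 + 119/140.45·132.90 ≈ 353.60 ⇒ 354.
AQIs: Bangkok=201, Beijing=266, Dhaka=62, São Paulo=354. Dhaka (62) − Bangkok (201) = -139.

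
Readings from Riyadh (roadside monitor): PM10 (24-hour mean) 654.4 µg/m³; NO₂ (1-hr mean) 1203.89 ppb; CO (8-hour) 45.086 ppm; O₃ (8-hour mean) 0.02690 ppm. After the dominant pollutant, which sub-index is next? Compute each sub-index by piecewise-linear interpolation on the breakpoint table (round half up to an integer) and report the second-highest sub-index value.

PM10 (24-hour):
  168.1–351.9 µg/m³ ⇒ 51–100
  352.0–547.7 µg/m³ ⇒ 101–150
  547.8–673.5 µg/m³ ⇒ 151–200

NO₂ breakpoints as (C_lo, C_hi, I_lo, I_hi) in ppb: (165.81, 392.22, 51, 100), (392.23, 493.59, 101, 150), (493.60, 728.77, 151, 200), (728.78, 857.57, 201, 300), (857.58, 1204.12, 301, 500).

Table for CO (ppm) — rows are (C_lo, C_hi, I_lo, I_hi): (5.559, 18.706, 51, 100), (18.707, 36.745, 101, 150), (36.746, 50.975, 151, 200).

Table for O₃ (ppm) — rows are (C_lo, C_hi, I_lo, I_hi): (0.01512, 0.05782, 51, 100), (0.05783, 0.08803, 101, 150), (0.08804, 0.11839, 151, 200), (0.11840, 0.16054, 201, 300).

PM10: 654.4 ∈ [547.8, 673.5] ↔ index [151, 200].
151 + (654.4−547.8)·(200−151)/(673.5−547.8) = 151 + 106.6·49/125.7 ≈ 192.55, so AQI = 193.
NO₂: 1203.89 lies in 857.58–1204.12, so I_lo=301, I_hi=500, C_lo=857.58, C_hi=1204.12.
(500−301)/(1204.12−857.58) × (1203.89−857.58) + 301 = 199/346.54 × 346.31 + 301 ≈ 499.87 → 500.
CO: 45.086 lies in 36.746–50.975, so I_lo=151, I_hi=200, C_lo=36.746, C_hi=50.975.
(200−151)/(50.975−36.746) × (45.086−36.746) + 151 = 49/14.229 × 8.340 + 151 ≈ 179.72 → 180.
O₃ 0.02690: bracket 0.01512–0.05782 → index 51–100; slope 49/0.04270, offset 0.01178.
AQI = 51 + 49/0.04270·0.01178 ≈ 64.52 ⇒ 65.
Sub-indices: PM10→193, NO₂→500, CO→180, O₃→65. Ranked high→low: 500, 193, 180, 65. Second-highest sub-index = 193.

193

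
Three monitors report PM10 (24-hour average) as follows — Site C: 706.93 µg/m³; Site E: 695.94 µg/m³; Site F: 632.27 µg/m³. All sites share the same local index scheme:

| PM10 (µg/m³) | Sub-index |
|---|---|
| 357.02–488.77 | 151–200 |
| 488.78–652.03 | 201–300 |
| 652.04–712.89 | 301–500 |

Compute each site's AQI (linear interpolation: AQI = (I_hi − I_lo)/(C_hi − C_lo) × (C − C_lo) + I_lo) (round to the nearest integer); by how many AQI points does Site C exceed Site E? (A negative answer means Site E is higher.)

36

Site C: row 652.04–712.89 (AQI 301–500). (500−301)·(706.93−652.04)/(712.89−652.04) + 301 = 199·54.89/60.85 + 301 ≈ 480.51 → 481.
Site E: row 652.04–712.89 (AQI 301–500). (500−301)·(695.94−652.04)/(712.89−652.04) + 301 = 199·43.90/60.85 + 301 ≈ 444.57 → 445.
Site F 632.27: bracket 488.78–652.03 → index 201–300; slope 99/163.25, offset 143.49.
AQI = 201 + 99/163.25·143.49 ≈ 288.02 ⇒ 288.
AQIs: Site C=481, Site E=445, Site F=288. Site C (481) − Site E (445) = 36.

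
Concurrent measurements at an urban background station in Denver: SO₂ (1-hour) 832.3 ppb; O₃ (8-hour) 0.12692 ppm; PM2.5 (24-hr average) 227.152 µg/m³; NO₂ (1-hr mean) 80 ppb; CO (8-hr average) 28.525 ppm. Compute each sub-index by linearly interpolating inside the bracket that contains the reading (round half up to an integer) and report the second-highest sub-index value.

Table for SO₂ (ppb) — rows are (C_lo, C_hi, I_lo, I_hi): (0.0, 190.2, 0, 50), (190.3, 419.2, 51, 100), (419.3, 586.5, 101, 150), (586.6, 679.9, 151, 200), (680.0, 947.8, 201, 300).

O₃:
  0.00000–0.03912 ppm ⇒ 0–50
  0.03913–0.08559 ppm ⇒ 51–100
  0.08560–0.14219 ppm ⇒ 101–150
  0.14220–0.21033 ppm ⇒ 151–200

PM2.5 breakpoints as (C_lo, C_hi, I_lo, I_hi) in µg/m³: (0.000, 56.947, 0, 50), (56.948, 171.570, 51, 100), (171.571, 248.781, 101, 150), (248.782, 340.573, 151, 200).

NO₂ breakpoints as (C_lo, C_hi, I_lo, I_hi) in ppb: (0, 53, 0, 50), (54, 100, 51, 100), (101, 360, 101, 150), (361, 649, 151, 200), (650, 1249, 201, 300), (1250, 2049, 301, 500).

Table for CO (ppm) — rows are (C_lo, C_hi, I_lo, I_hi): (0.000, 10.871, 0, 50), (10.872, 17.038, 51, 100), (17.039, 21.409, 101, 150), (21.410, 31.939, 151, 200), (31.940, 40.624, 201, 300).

184

SO₂: 832.3 lies in 680.0–947.8, so I_lo=201, I_hi=300, C_lo=680.0, C_hi=947.8.
(300−201)/(947.8−680.0) × (832.3−680.0) + 201 = 99/267.8 × 152.3 + 201 ≈ 257.30 → 257.
O₃ 0.12692: bracket 0.08560–0.14219 → index 101–150; slope 49/0.05659, offset 0.04132.
AQI = 101 + 49/0.05659·0.04132 ≈ 136.78 ⇒ 137.
PM2.5: 227.152 ∈ [171.571, 248.781] ↔ index [101, 150].
101 + (227.152−171.571)·(150−101)/(248.781−171.571) = 101 + 55.581·49/77.210 ≈ 136.27, so AQI = 136.
NO₂ 80: bracket 54–100 → index 51–100; slope 49/46, offset 26.
AQI = 51 + 49/46·26 ≈ 78.70 ⇒ 79.
CO: 28.525 lies in 21.410–31.939, so I_lo=151, I_hi=200, C_lo=21.410, C_hi=31.939.
(200−151)/(31.939−21.410) × (28.525−21.410) + 151 = 49/10.529 × 7.115 + 151 ≈ 184.11 → 184.
Sub-indices: SO₂→257, O₃→137, PM2.5→136, NO₂→79, CO→184. Ranked high→low: 257, 184, 137, 136, 79. Second-highest sub-index = 184.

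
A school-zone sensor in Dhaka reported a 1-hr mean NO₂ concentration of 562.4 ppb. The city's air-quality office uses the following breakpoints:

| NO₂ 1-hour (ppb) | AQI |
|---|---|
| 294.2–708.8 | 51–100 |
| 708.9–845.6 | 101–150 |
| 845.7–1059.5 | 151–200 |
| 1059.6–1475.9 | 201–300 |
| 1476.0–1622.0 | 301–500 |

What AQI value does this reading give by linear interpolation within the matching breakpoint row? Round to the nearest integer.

NO₂ 562.4: bracket 294.2–708.8 → index 51–100; slope 49/414.6, offset 268.2.
AQI = 51 + 49/414.6·268.2 ≈ 82.70 ⇒ 83.
AQI 83 falls in the Moderate category.

83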